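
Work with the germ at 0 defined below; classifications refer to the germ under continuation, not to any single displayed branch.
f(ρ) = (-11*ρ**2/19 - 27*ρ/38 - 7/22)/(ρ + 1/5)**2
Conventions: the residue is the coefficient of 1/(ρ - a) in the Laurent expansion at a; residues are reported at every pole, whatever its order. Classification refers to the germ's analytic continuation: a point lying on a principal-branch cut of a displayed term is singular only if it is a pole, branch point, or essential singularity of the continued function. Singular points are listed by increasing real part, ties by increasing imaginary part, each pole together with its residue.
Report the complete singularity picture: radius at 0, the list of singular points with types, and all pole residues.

Denominator factor (ρ + 1/5)^2: pole of order 2 at -1/5, modulus 1/5.
The radius of convergence is the smallest modulus among the singular points: 1/5.
At the order-2 pole -1/5 set g(ρ) = (ρ - (-1/5))^2*f(ρ) = -11*ρ**2/19 - 27*ρ/38 - 7/22.
Order-2 pole: residue = g'(a); g'(-1/5) = -91/190, so the residue is -91/190.

Radius of convergence at 0: 1/5.
At -1/5: a pole of order 2; residue -91/190.


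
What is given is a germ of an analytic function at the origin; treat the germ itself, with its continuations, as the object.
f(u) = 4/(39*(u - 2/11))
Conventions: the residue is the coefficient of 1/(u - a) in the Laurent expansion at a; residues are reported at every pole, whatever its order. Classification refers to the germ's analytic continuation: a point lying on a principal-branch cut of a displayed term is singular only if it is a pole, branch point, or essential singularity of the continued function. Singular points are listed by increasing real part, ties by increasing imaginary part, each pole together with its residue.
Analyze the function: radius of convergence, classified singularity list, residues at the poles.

Denominator factor (u - 2/11): pole of order 1 at 2/11, modulus 2/11.
The radius of convergence is the smallest modulus among the singular points: 2/11.
At the order-1 pole 2/11 set g(u) = (u - (2/11))*f(u) = 4/39.
Simple pole: residue = g(a) at a = 2/11, which is 4/39.

Radius of convergence at 0: 2/11.
At 2/11: a pole of order 1; residue 4/39.


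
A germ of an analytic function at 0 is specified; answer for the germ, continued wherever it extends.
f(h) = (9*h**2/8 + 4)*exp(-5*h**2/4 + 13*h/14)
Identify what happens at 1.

There is no denominator, hence no pole anywhere.
The factor exp(-5*h**2/4 + 13*h/14) is entire.
So the germ continues analytically to 1.

The point is a regular point.


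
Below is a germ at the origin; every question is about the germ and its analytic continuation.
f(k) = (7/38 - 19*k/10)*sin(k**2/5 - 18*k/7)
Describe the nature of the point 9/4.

There is no denominator, hence no pole anywhere.
The factor sin(k**2/5 - 18*k/7) is entire.
So the germ continues analytically to 9/4.

The point is a regular point.


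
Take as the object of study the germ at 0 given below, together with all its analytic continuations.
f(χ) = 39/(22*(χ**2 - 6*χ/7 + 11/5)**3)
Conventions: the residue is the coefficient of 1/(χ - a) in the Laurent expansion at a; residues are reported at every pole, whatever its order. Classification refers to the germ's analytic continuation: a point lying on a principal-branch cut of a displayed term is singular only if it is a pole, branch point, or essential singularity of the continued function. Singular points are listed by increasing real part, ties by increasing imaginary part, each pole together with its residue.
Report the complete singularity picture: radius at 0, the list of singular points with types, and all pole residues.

Denominator factor (χ**2 - 6*χ/7 + 11/5)^3: discriminant -1976/245, complex-conjugate roots (3/7) + ((1/35)*sqrt(2470))*i and (3/7) - ((1/35)*sqrt(2470))*i; poles of order 3, moduli (1/5)*sqrt(55) and (1/5)*sqrt(55).
The radius of convergence is the smallest modulus among the singular points: (1/5)*sqrt(55).
The factor χ**2 - 6*χ/7 + 11/5 splits as (χ - a)(χ - a') with a = (3/7) - ((1/35)*sqrt(2470))*i, a' = (3/7) + ((1/35)*sqrt(2470))*i. At the order-3 pole a set g(χ) = (χ - a)^3*f(χ) = [39/22] / (χ - a')^3.
Order-3 pole: residue = g''(a)/2; g''((3/7) - ((1/35)*sqrt(2470))*i) = ((3781575/1632112768)*sqrt(2470))*i, so the residue is ((3781575/3264225536)*sqrt(2470))*i.
The factor χ**2 - 6*χ/7 + 11/5 splits as (χ - a)(χ - a') with a = (3/7) + ((1/35)*sqrt(2470))*i, a' = (3/7) - ((1/35)*sqrt(2470))*i. At the order-3 pole a set g(χ) = (χ - a)^3*f(χ) = [39/22] / (χ - a')^3.
Order-3 pole: residue = g''(a)/2; g''((3/7) + ((1/35)*sqrt(2470))*i) = -((3781575/1632112768)*sqrt(2470))*i, so the residue is -((3781575/3264225536)*sqrt(2470))*i.
List the singular points by increasing real part (a conjugate pair: the negative imaginary part first).

Radius of convergence at 0: (1/5)*sqrt(55).
At (3/7) - ((1/35)*sqrt(2470))*i: a pole of order 3; residue ((3781575/3264225536)*sqrt(2470))*i.
At (3/7) + ((1/35)*sqrt(2470))*i: a pole of order 3; residue -((3781575/3264225536)*sqrt(2470))*i.


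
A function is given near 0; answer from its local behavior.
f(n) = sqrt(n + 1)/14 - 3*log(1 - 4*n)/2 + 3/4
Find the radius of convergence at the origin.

Branch term (-3/2)*log(1 - n/(1/4)): its argument vanishes at n = 1/4, a logarithmic branch point, modulus 1/4.
Branch term (1/14)*sqrt(1 - n/(-1)): its argument vanishes at n = -1, a square-root branch point, modulus 1.
The radius of convergence is the smallest modulus among the singular points: 1/4.

The radius of convergence is 1/4.


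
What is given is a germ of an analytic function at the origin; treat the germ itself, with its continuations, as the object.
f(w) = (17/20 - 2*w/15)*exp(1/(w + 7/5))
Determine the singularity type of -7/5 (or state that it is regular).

The exponent 1/(w - (-7/5)) has a pole at -7/5, so exp(1/(w - (-7/5))) takes every nonzero value near it: an essential singularity (not a pole of any order).

The point is an essential singularity.


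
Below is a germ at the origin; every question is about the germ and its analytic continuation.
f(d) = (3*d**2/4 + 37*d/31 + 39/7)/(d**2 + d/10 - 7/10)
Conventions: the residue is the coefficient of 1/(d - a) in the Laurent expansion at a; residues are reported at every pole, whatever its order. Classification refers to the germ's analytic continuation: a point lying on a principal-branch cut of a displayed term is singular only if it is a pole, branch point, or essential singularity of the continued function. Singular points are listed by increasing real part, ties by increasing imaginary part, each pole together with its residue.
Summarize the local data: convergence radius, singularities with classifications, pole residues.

Denominator factor (d**2 + d/10 - 7/10): discriminant 281/100, real irrational roots -1/20 + (1/20)*sqrt(281) and -1/20 - (1/20)*sqrt(281); poles of order 1, moduli -1/20 + (1/20)*sqrt(281) and 1/20 + (1/20)*sqrt(281).
The radius of convergence is the smallest modulus among the singular points: -1/20 + (1/20)*sqrt(281).
The factor d**2 + d/10 - 7/10 splits as (d - a)(d - a') with a = -1/20 - (1/20)*sqrt(281), a' = -1/20 + (1/20)*sqrt(281). At the order-1 pole a set g(d) = (d - a)*f(d) = [3*d**2/4 + 37*d/31 + 39/7] / (d - a').
Simple pole: residue = g(a) at a = -1/20 - (1/20)*sqrt(281), which is 1387/2480 - (1048631/4878160)*sqrt(281).
The factor d**2 + d/10 - 7/10 splits as (d - a)(d - a') with a = -1/20 + (1/20)*sqrt(281), a' = -1/20 - (1/20)*sqrt(281). At the order-1 pole a set g(d) = (d - a)*f(d) = [3*d**2/4 + 37*d/31 + 39/7] / (d - a').
Simple pole: residue = g(a) at a = -1/20 + (1/20)*sqrt(281), which is 1387/2480 + (1048631/4878160)*sqrt(281).
List the singular points by increasing real part (a conjugate pair: the negative imaginary part first).

Radius of convergence at 0: -1/20 + (1/20)*sqrt(281).
At -1/20 - (1/20)*sqrt(281): a pole of order 1; residue 1387/2480 - (1048631/4878160)*sqrt(281).
At -1/20 + (1/20)*sqrt(281): a pole of order 1; residue 1387/2480 + (1048631/4878160)*sqrt(281).


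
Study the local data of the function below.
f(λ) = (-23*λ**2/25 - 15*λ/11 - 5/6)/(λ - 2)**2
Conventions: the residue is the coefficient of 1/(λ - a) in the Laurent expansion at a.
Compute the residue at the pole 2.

The residue is -1387/275.

At the order-2 pole 2 set g(λ) = (λ - (2))^2*f(λ) = -23*λ**2/25 - 15*λ/11 - 5/6.
Order-2 pole: residue = g'(a); g'(2) = -1387/275, so the residue is -1387/275.


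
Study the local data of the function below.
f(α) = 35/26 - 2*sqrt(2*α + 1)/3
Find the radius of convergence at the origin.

Branch term (-2/3)*sqrt(1 - α/(-1/2)): its argument vanishes at α = -1/2, a square-root branch point, modulus 1/2.
The radius of convergence is the smallest modulus among the singular points: 1/2.

The radius of convergence is 1/2.


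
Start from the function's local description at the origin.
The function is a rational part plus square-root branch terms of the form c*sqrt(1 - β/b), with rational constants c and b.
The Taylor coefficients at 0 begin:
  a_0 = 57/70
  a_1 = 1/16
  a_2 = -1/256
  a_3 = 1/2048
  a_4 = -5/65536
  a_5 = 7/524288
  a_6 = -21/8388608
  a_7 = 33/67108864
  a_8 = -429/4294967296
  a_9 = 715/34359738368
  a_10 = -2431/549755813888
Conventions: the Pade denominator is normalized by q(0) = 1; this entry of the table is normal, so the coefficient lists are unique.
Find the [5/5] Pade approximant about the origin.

Taylor coefficients needed (read off): a_0 = 57/70, a_1 = 1/16, a_2 = -1/256, a_3 = 1/2048, a_4 = -5/65536, a_5 = 7/524288, a_6 = -21/8388608, a_7 = 33/67108864, a_8 = -429/4294967296, a_9 = 715/34359738368, a_10 = -2431/549755813888.
Write the denominator as Q(β) = 1 + q1*β + q2*β^2 + q3*β^3 + q4*β^4 + q5*β^5. Requiring Q*f - P = O(β^11) with deg P <= 5 kills the coefficients of β^6..β^10 in Q*f:
  β^6: a_6 + q1*a_5 + q2*a_4 + q3*a_3 + q4*a_2 + q5*a_1 = 0, i.e. -21/8388608 + (7/524288)*q1 + (-5/65536)*q2 + (1/2048)*q3 + (-1/256)*q4 + (1/16)*q5 = 0.
  β^7: a_7 + q1*a_6 + q2*a_5 + q3*a_4 + q4*a_3 + q5*a_2 = 0, i.e. 33/67108864 + (-21/8388608)*q1 + (7/524288)*q2 + (-5/65536)*q3 + (1/2048)*q4 + (-1/256)*q5 = 0.
  β^8: a_8 + q1*a_7 + q2*a_6 + q3*a_5 + q4*a_4 + q5*a_3 = 0, i.e. -429/4294967296 + (33/67108864)*q1 + (-21/8388608)*q2 + (7/524288)*q3 + (-5/65536)*q4 + (1/2048)*q5 = 0.
  β^9: a_9 + q1*a_8 + q2*a_7 + q3*a_6 + q4*a_5 + q5*a_4 = 0, i.e. 715/34359738368 + (-429/4294967296)*q1 + (33/67108864)*q2 + (-21/8388608)*q3 + (7/524288)*q4 + (-5/65536)*q5 = 0.
  β^10: a_10 + q1*a_9 + q2*a_8 + q3*a_7 + q4*a_6 + q5*a_5 = 0, i.e. -2431/549755813888 + (715/34359738368)*q1 + (-429/4294967296)*q2 + (33/67108864)*q3 + (-21/8388608)*q4 + (7/524288)*q5 = 0.
Solving this linear system: q1 = 9/16, q2 = 7/64, q3 = 35/4096, q4 = 15/65536, q5 = 1/1048576.
The numerator is Q*f truncated at degree 5: P0 = a_0 = 57/70; P1 = a_1 + q1*a_0 = 583/1120; P2 = a_2 + q1*a_1 + q2*a_0 = 77/640; P3 = a_3 + q1*a_2 + q2*a_1 + q3*a_0 = 99/8192; P4 = a_4 + q1*a_3 + q2*a_2 + q3*a_1 + q4*a_0 = 451/917504; P5 = a_5 + q1*a_4 + q2*a_3 + q3*a_2 + q4*a_1 + q5*a_0 = 407/73400320.

The Pade approximant has numerator coefficients [57/70, 583/1120, 77/640, 99/8192, 451/917504, 407/73400320]; denominator coefficients [1, 9/16, 7/64, 35/4096, 15/65536, 1/1048576].


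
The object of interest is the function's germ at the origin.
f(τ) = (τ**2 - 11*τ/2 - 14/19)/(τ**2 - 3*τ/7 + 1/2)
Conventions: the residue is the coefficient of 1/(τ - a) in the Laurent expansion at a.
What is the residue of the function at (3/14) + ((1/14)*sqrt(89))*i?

The factor τ**2 - 3*τ/7 + 1/2 splits as (τ - a)(τ - a') with a = (3/14) + ((1/14)*sqrt(89))*i, a' = (3/14) - ((1/14)*sqrt(89))*i. At the order-1 pole a set g(τ) = (τ - a)*f(τ) = [τ**2 - 11*τ/2 - 14/19] / (τ - a').
Simple pole: residue = g(a) at a = (3/14) + ((1/14)*sqrt(89))*i, which is (-71/28) + ((8653/47348)*sqrt(89))*i.

The residue is (-71/28) + ((8653/47348)*sqrt(89))*i.


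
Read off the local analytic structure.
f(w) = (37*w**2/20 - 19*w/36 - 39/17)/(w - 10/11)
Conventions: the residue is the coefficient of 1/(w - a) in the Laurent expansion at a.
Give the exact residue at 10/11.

At the order-1 pole 10/11 set g(w) = (w - (10/11))*f(w) = 37*w**2/20 - 19*w/36 - 39/17.
Simple pole: residue = g(a) at a = 10/11, which is -46097/37026.

The residue is -46097/37026.


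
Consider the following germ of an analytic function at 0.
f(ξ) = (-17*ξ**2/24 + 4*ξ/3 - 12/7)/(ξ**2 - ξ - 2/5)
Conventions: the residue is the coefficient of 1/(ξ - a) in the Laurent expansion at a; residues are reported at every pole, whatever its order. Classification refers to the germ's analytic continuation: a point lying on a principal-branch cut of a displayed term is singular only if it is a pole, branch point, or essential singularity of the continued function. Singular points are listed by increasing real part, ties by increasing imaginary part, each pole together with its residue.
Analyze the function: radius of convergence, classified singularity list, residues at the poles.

Denominator factor (ξ**2 - ξ - 2/5): discriminant 13/5, real irrational roots 1/2 + (1/10)*sqrt(65) and 1/2 - (1/10)*sqrt(65); poles of order 1, moduli 1/2 + (1/10)*sqrt(65) and -1/2 + (1/10)*sqrt(65).
The radius of convergence is the smallest modulus among the singular points: -1/2 + (1/10)*sqrt(65).
The factor ξ**2 - ξ - 2/5 splits as (ξ - a)(ξ - a') with a = 1/2 - (1/10)*sqrt(65), a' = 1/2 + (1/10)*sqrt(65). At the order-1 pole a set g(ξ) = (ξ - a)*f(ξ) = [-17*ξ**2/24 + 4*ξ/3 - 12/7] / (ξ - a').
Simple pole: residue = g(a) at a = 1/2 - (1/10)*sqrt(65), which is 5/16 + (2831/21840)*sqrt(65).
The factor ξ**2 - ξ - 2/5 splits as (ξ - a)(ξ - a') with a = 1/2 + (1/10)*sqrt(65), a' = 1/2 - (1/10)*sqrt(65). At the order-1 pole a set g(ξ) = (ξ - a)*f(ξ) = [-17*ξ**2/24 + 4*ξ/3 - 12/7] / (ξ - a').
Simple pole: residue = g(a) at a = 1/2 + (1/10)*sqrt(65), which is 5/16 - (2831/21840)*sqrt(65).
List the singular points by increasing real part (a conjugate pair: the negative imaginary part first).

Radius of convergence at 0: -1/2 + (1/10)*sqrt(65).
At 1/2 - (1/10)*sqrt(65): a pole of order 1; residue 5/16 + (2831/21840)*sqrt(65).
At 1/2 + (1/10)*sqrt(65): a pole of order 1; residue 5/16 - (2831/21840)*sqrt(65).


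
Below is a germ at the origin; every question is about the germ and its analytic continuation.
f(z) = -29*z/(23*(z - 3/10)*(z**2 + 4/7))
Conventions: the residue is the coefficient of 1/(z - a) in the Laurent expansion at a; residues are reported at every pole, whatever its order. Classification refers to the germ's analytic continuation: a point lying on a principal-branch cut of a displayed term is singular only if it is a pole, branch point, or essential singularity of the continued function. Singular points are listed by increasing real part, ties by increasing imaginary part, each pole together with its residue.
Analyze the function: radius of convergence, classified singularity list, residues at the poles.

Denominator factor (z - 3/10): pole of order 1 at 3/10, modulus 3/10.
Denominator factor (z**2 + 4/7): discriminant -16/7, complex-conjugate roots ((2/7)*sqrt(7))*i and -((2/7)*sqrt(7))*i; poles of order 1, moduli (2/7)*sqrt(7) and (2/7)*sqrt(7).
The radius of convergence is the smallest modulus among the singular points: 3/10.
The factor z**2 + 4/7 splits as (z - a)(z - a') with a = -((2/7)*sqrt(7))*i, a' = ((2/7)*sqrt(7))*i. At the order-1 pole a set g(z) = (z - a)*f(z) = [-29*z/(23*(z - 3/10))] / (z - a').
Simple pole: residue = g(a) at a = -((2/7)*sqrt(7))*i, which is (3045/10649) - ((2900/10649)*sqrt(7))*i.
The factor z**2 + 4/7 splits as (z - a)(z - a') with a = ((2/7)*sqrt(7))*i, a' = -((2/7)*sqrt(7))*i. At the order-1 pole a set g(z) = (z - a)*f(z) = [-29*z/(23*(z - 3/10))] / (z - a').
Simple pole: residue = g(a) at a = ((2/7)*sqrt(7))*i, which is (3045/10649) + ((2900/10649)*sqrt(7))*i.
At the order-1 pole 3/10 set g(z) = (z - (3/10))*f(z) = -29*z/(23*(z**2 + 4/7)).
Simple pole: residue = g(a) at a = 3/10, which is -6090/10649.
List the singular points by increasing real part (a conjugate pair: the negative imaginary part first).

Radius of convergence at 0: 3/10.
At -((2/7)*sqrt(7))*i: a pole of order 1; residue (3045/10649) - ((2900/10649)*sqrt(7))*i.
At ((2/7)*sqrt(7))*i: a pole of order 1; residue (3045/10649) + ((2900/10649)*sqrt(7))*i.
At 3/10: a pole of order 1; residue -6090/10649.


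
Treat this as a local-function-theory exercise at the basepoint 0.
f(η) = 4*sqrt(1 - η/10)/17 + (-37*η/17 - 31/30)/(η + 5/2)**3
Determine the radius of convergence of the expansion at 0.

Denominator factor (η + 5/2)^3: pole of order 3 at -5/2, modulus 5/2.
Branch term (4/17)*sqrt(1 - η/(10)): its argument vanishes at η = 10, a square-root branch point, modulus 10.
The radius of convergence is the smallest modulus among the singular points: 5/2.

The radius of convergence is 5/2.


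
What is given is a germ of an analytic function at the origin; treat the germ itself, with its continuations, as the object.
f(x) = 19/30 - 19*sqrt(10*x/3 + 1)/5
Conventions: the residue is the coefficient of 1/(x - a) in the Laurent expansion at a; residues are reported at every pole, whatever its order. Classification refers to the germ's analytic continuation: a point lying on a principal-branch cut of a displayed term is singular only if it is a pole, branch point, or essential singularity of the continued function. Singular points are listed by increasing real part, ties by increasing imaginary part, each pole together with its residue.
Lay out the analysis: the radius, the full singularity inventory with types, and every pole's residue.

Branch term (-19/5)*sqrt(1 - x/(-3/10)): its argument vanishes at x = -3/10, a square-root branch point, modulus 3/10.
The radius of convergence is the smallest modulus among the singular points: 3/10.

Radius of convergence at 0: 3/10.
At -3/10: an algebraic (square-root) branch point.


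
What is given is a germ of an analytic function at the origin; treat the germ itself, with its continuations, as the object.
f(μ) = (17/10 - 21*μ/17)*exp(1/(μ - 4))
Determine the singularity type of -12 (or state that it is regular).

The point is a regular point.

There is no denominator, hence no pole anywhere.
The essential point of exp(1/(μ - (4))) is 4, not -12.
So the germ continues analytically to -12.


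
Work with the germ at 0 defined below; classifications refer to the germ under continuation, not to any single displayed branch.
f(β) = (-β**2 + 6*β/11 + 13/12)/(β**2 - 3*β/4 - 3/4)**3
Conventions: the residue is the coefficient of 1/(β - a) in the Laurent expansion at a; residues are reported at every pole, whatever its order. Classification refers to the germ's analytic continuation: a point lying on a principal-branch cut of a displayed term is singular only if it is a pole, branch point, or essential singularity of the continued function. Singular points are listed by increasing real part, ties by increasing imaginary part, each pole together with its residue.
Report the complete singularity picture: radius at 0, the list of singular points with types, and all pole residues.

Radius of convergence at 0: -3/8 + (1/8)*sqrt(57).
At 3/8 - (1/8)*sqrt(57): a pole of order 3; residue -(97600/2037123)*sqrt(57).
At 3/8 + (1/8)*sqrt(57): a pole of order 3; residue (97600/2037123)*sqrt(57).


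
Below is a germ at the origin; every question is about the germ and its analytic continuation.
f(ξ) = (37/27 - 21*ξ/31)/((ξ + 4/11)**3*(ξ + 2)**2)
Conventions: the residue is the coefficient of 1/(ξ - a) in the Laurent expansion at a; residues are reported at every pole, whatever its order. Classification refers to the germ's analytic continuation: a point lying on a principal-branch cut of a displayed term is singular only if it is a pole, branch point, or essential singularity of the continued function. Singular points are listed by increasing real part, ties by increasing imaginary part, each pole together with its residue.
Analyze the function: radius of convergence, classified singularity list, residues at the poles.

Denominator factor (ξ + 2)^2: pole of order 2 at -2, modulus 2.
Denominator factor (ξ + 4/11)^3: pole of order 3 at -4/11, modulus 4/11.
The radius of convergence is the smallest modulus among the singular points: 4/11.
At the order-2 pole -2 set g(ξ) = (ξ - (-2))^2*f(ξ) = (37/27 - 21*ξ/31)/(ξ + 4/11)**3.
Order-2 pole: residue = g'(a); g'(-2) = -28868059/29288304, so the residue is -28868059/29288304.
At the order-3 pole -4/11 set g(ξ) = (ξ - (-4/11))^3*f(ξ) = (37/27 - 21*ξ/31)/(ξ + 2)**2.
Order-3 pole: residue = g''(a)/2; g''(-4/11) = 28868059/14644152, so the residue is 28868059/29288304.
List the singular points by increasing real part (a conjugate pair: the negative imaginary part first).

Radius of convergence at 0: 4/11.
At -2: a pole of order 2; residue -28868059/29288304.
At -4/11: a pole of order 3; residue 28868059/29288304.


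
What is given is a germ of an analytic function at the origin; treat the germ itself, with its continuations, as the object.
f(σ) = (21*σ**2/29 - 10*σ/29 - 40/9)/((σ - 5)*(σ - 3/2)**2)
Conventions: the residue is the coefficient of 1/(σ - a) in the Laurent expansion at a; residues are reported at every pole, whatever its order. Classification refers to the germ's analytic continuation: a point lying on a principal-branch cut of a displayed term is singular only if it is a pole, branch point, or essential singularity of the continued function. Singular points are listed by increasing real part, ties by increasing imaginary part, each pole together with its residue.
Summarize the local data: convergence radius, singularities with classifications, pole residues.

Radius of convergence at 0: 3/2.
At 3/2: a pole of order 2; residue -457/1827.
At 5: a pole of order 1; residue 1780/1827.

Denominator factor (σ - 3/2)^2: pole of order 2 at 3/2, modulus 3/2.
Denominator factor (σ - 5): pole of order 1 at 5, modulus 5.
The radius of convergence is the smallest modulus among the singular points: 3/2.
At the order-2 pole 3/2 set g(σ) = (σ - (3/2))^2*f(σ) = (21*σ**2/29 - 10*σ/29 - 40/9)/(σ - 5).
Order-2 pole: residue = g'(a); g'(3/2) = -457/1827, so the residue is -457/1827.
At the order-1 pole 5 set g(σ) = (σ - (5))*f(σ) = (21*σ**2/29 - 10*σ/29 - 40/9)/(σ - 3/2)**2.
Simple pole: residue = g(a) at a = 5, which is 1780/1827.
List the singular points by increasing real part (a conjugate pair: the negative imaginary part first).


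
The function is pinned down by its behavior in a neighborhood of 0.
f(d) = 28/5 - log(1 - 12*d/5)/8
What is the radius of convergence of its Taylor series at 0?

Branch term (-1/8)*log(1 - d/(5/12)): its argument vanishes at d = 5/12, a logarithmic branch point, modulus 5/12.
The radius of convergence is the smallest modulus among the singular points: 5/12.

The radius of convergence is 5/12.


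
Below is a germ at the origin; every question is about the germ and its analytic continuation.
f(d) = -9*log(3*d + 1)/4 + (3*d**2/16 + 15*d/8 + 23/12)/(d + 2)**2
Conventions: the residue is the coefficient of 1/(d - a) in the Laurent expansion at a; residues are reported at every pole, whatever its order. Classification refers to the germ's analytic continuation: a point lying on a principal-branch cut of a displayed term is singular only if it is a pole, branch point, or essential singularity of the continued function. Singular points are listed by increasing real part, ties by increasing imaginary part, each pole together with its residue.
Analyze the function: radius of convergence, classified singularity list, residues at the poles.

Radius of convergence at 0: 1/3.
At -2: a pole of order 2; residue 9/8.
At -1/3: a logarithmic branch point.

Denominator factor (d + 2)^2: pole of order 2 at -2, modulus 2.
Branch term (-9/4)*log(1 - d/(-1/3)): its argument vanishes at d = -1/3, a logarithmic branch point, modulus 1/3.
The radius of convergence is the smallest modulus among the singular points: 1/3.
The branch term is analytic at -2 and contributes nothing to the residue; only the rational part matters.
At the order-2 pole -2 set g(d) = (d - (-2))^2*(rational part) = 3*d**2/16 + 15*d/8 + 23/12.
Order-2 pole: residue = g'(a); g'(-2) = 9/8, so the residue is 9/8.
List the singular points by increasing real part (a conjugate pair: the negative imaginary part first).


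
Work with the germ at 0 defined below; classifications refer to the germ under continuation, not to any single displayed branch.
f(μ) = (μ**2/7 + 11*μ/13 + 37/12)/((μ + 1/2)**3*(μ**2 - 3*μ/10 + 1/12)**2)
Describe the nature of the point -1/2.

The denominator factor μ + 1/2 vanishes at -1/2 and appears to the power 3; the numerator there equals 736/273, nonzero, and no other factor vanishes.
Hence a pole whose order is the multiplicity, 3.

The point is a pole of order 3.


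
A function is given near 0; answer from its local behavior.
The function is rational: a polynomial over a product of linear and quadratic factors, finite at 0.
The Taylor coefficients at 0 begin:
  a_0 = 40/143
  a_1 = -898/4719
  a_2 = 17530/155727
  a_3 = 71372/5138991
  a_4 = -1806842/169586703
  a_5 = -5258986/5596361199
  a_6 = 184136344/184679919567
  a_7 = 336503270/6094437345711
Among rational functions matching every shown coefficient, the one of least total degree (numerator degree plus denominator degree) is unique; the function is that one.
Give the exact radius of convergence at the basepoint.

The radius of convergence is sqrt(11).

No rational of total degree below 4 reproduces all 8 coefficients; solving the [2/2] Pade equations on them gives f(τ) = (16*τ**2/11 - 2*τ + 40/13)/(τ**2 + τ/3 + 11), whose expansion matches every shown term.
Denominator factor (τ**2 + τ/3 + 11): discriminant -395/9, complex-conjugate roots (-1/6) + ((1/6)*sqrt(395))*i and (-1/6) - ((1/6)*sqrt(395))*i; poles of order 1, moduli sqrt(11) and sqrt(11).
The radius of convergence is the smallest modulus among the singular points: sqrt(11).


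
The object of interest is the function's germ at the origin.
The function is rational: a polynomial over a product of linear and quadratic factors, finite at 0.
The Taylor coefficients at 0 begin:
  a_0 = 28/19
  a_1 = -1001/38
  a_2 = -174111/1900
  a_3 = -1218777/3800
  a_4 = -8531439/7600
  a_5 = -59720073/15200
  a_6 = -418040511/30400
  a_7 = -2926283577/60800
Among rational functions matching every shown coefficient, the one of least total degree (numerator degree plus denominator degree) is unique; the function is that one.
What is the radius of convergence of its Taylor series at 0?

No rational of total degree below 3 reproduces all 8 coefficients; solving the [2/1] Pade equations on them gives f(r) = (-4*r**2/25 + 9*r - 8/19)/(r - 2/7), whose expansion matches every shown term.
Denominator factor (r - 2/7): pole of order 1 at 2/7, modulus 2/7.
The radius of convergence is the smallest modulus among the singular points: 2/7.

The radius of convergence is 2/7.


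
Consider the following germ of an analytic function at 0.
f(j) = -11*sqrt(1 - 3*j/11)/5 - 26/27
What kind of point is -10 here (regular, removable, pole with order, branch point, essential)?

There is no denominator, hence no pole anywhere.
Branch term sqrt(1 - j/(11/3)): argument at -10 is 41/11, nonzero, so -10 is not its branch point (a point on a principal cut is still regular for the continued germ).
So the germ continues analytically to -10.

The point is a regular point.


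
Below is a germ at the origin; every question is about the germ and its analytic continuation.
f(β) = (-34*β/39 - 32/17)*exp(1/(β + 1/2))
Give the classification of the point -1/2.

The exponent 1/(β - (-1/2)) has a pole at -1/2, so exp(1/(β - (-1/2))) takes every nonzero value near it: an essential singularity (not a pole of any order).

The point is an essential singularity.


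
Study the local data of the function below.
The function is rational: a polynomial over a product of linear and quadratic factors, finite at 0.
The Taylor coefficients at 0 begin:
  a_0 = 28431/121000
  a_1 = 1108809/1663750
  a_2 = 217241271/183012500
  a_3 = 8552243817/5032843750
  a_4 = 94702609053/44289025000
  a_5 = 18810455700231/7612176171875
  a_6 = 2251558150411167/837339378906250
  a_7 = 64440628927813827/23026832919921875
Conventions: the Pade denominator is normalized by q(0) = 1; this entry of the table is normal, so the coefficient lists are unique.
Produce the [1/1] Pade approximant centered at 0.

The Pade approximant has numerator coefficients [28431/121000, 3300183/13310000]; denominator coefficients [1, -2547/1430].

Taylor coefficients needed (read off): a_0 = 28431/121000, a_1 = 1108809/1663750, a_2 = 217241271/183012500.
Write the denominator as Q(φ) = 1 + q1*φ. Requiring Q*f - P = O(φ^3) with deg P <= 1 kills the coefficients of φ^2..φ^2 in Q*f:
  φ^2: a_2 + q1*a_1 = 0, i.e. 217241271/183012500 + (1108809/1663750)*q1 = 0.
Solving this linear system: q1 = -2547/1430.
The numerator is Q*f truncated at degree 1: P0 = a_0 = 28431/121000; P1 = a_1 + q1*a_0 = 3300183/13310000.


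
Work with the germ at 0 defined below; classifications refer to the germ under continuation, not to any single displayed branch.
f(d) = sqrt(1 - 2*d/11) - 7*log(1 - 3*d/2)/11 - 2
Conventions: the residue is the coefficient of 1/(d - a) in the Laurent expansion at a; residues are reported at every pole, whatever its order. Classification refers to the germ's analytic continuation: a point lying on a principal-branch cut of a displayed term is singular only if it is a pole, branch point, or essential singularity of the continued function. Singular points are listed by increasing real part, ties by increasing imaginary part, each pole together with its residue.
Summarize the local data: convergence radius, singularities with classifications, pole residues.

Radius of convergence at 0: 2/3.
At 2/3: a logarithmic branch point.
At 11/2: an algebraic (square-root) branch point.

Branch term (1)*sqrt(1 - d/(11/2)): its argument vanishes at d = 11/2, a square-root branch point, modulus 11/2.
Branch term (-7/11)*log(1 - d/(2/3)): its argument vanishes at d = 2/3, a logarithmic branch point, modulus 2/3.
The radius of convergence is the smallest modulus among the singular points: 2/3.
List the singular points by increasing real part (a conjugate pair: the negative imaginary part first).


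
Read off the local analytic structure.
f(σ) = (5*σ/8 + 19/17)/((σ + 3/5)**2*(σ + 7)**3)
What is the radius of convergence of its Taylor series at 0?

The radius of convergence is 3/5.

Denominator factor (σ + 7)^3: pole of order 3 at -7, modulus 7.
Denominator factor (σ + 3/5)^2: pole of order 2 at -3/5, modulus 3/5.
The radius of convergence is the smallest modulus among the singular points: 3/5.


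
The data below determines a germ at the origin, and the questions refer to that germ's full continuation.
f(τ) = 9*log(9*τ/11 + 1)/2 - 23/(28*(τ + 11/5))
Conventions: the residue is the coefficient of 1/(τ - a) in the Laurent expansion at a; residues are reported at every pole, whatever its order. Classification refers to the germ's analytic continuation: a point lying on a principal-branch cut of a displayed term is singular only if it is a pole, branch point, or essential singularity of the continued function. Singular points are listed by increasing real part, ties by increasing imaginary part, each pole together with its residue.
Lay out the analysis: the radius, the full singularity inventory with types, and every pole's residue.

Radius of convergence at 0: 11/9.
At -11/5: a pole of order 1; residue -23/28.
At -11/9: a logarithmic branch point.

Denominator factor (τ + 11/5): pole of order 1 at -11/5, modulus 11/5.
Branch term (9/2)*log(1 - τ/(-11/9)): its argument vanishes at τ = -11/9, a logarithmic branch point, modulus 11/9.
The radius of convergence is the smallest modulus among the singular points: 11/9.
The branch term is analytic at -11/5 and contributes nothing to the residue; only the rational part matters.
At the order-1 pole -11/5 set g(τ) = (τ - (-11/5))*(rational part) = -23/28.
Simple pole: residue = g(a) at a = -11/5, which is -23/28.
List the singular points by increasing real part (a conjugate pair: the negative imaginary part first).


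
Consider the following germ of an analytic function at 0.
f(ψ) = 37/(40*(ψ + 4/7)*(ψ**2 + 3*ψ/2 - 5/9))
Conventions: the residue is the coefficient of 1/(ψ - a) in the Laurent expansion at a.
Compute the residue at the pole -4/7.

At the order-1 pole -4/7 set g(ψ) = (ψ - (-4/7))*f(ψ) = 37/(40*(ψ**2 + 3*ψ/2 - 5/9)).
Simple pole: residue = g(a) at a = -4/7, which is -16317/19160.

The residue is -16317/19160.


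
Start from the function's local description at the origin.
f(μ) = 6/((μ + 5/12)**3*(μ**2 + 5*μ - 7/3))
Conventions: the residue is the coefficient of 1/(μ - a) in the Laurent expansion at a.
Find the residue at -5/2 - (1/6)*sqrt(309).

The factor μ**2 + 5*μ - 7/3 splits as (μ - a)(μ - a') with a = -5/2 - (1/6)*sqrt(309), a' = -5/2 + (1/6)*sqrt(309). At the order-1 pole a set g(μ) = (μ - a)*f(μ) = [6/(μ + 5/12)**3] / (μ - a').
Simple pole: residue = g(a) at a = -5/2 - (1/6)*sqrt(309), which is 193529088/228099131 - (1123113600/23494210493)*sqrt(309).

The residue is 193529088/228099131 - (1123113600/23494210493)*sqrt(309).


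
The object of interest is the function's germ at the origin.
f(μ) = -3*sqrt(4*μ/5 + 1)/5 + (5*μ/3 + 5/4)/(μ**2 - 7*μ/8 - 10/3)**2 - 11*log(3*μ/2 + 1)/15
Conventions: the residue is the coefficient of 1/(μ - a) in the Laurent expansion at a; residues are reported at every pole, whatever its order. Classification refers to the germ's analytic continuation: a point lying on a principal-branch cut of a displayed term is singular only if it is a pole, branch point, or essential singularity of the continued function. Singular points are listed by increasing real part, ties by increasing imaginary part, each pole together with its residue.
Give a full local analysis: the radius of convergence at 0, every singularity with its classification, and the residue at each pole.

Denominator factor (μ**2 - 7*μ/8 - 10/3)^2: discriminant 2707/192, real irrational roots 7/16 + (1/48)*sqrt(8121) and 7/16 - (1/48)*sqrt(8121); poles of order 2, moduli 7/16 + (1/48)*sqrt(8121) and -7/16 + (1/48)*sqrt(8121).
Branch term (-11/15)*log(1 - μ/(-2/3)): its argument vanishes at μ = -2/3, a logarithmic branch point, modulus 2/3.
Branch term (-3/5)*sqrt(1 - μ/(-5/4)): its argument vanishes at μ = -5/4, a square-root branch point, modulus 5/4.
The radius of convergence is the smallest modulus among the singular points: 2/3.
The branch terms are analytic at 7/16 - (1/48)*sqrt(8121) and contribute nothing to the residue; only the rational part matters.
The factor μ**2 - 7*μ/8 - 10/3 splits as (μ - a)(μ - a') with a = 7/16 - (1/48)*sqrt(8121), a' = 7/16 + (1/48)*sqrt(8121). At the order-2 pole a set g(μ) = (μ - a)^2*(rational part) = [5*μ/3 + 5/4] / (μ - a')^2.
Order-2 pole: residue = g'(a); g'(7/16 - (1/48)*sqrt(8121)) = (6080/7327849)*sqrt(8121), so the residue is (6080/7327849)*sqrt(8121).
The branch terms are analytic at 7/16 + (1/48)*sqrt(8121) and contribute nothing to the residue; only the rational part matters.
The factor μ**2 - 7*μ/8 - 10/3 splits as (μ - a)(μ - a') with a = 7/16 + (1/48)*sqrt(8121), a' = 7/16 - (1/48)*sqrt(8121). At the order-2 pole a set g(μ) = (μ - a)^2*(rational part) = [5*μ/3 + 5/4] / (μ - a')^2.
Order-2 pole: residue = g'(a); g'(7/16 + (1/48)*sqrt(8121)) = -(6080/7327849)*sqrt(8121), so the residue is -(6080/7327849)*sqrt(8121).
List the singular points by increasing real part (a conjugate pair: the negative imaginary part first).

Radius of convergence at 0: 2/3.
At 7/16 - (1/48)*sqrt(8121): a pole of order 2; residue (6080/7327849)*sqrt(8121).
At -5/4: an algebraic (square-root) branch point.
At -2/3: a logarithmic branch point.
At 7/16 + (1/48)*sqrt(8121): a pole of order 2; residue -(6080/7327849)*sqrt(8121).


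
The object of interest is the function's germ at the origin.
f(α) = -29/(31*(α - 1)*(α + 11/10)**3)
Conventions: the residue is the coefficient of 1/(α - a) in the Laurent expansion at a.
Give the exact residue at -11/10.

At the order-3 pole -11/10 set g(α) = (α - (-11/10))^3*f(α) = -29/(31*(α - 1)).
Order-3 pole: residue = g''(a)/2; g''(-11/10) = 58000/287091, so the residue is 29000/287091.

The residue is 29000/287091.


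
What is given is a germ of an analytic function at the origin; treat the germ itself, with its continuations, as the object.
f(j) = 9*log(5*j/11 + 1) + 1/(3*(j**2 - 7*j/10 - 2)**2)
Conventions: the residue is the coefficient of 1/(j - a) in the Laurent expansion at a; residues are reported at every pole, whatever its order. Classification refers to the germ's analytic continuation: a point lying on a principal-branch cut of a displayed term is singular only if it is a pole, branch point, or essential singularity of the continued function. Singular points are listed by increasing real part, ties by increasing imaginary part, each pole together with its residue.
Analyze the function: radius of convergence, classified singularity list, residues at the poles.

Radius of convergence at 0: -7/20 + (1/20)*sqrt(849).
At -11/5: a logarithmic branch point.
At 7/20 - (1/20)*sqrt(849): a pole of order 2; residue (2000/2162403)*sqrt(849).
At 7/20 + (1/20)*sqrt(849): a pole of order 2; residue -(2000/2162403)*sqrt(849).

Denominator factor (j**2 - 7*j/10 - 2)^2: discriminant 849/100, real irrational roots 7/20 + (1/20)*sqrt(849) and 7/20 - (1/20)*sqrt(849); poles of order 2, moduli 7/20 + (1/20)*sqrt(849) and -7/20 + (1/20)*sqrt(849).
Branch term (9)*log(1 - j/(-11/5)): its argument vanishes at j = -11/5, a logarithmic branch point, modulus 11/5.
The radius of convergence is the smallest modulus among the singular points: -7/20 + (1/20)*sqrt(849).
The branch term is analytic at 7/20 - (1/20)*sqrt(849) and contributes nothing to the residue; only the rational part matters.
The factor j**2 - 7*j/10 - 2 splits as (j - a)(j - a') with a = 7/20 - (1/20)*sqrt(849), a' = 7/20 + (1/20)*sqrt(849). At the order-2 pole a set g(j) = (j - a)^2*(rational part) = [1/3] / (j - a')^2.
Order-2 pole: residue = g'(a); g'(7/20 - (1/20)*sqrt(849)) = (2000/2162403)*sqrt(849), so the residue is (2000/2162403)*sqrt(849).
The branch term is analytic at 7/20 + (1/20)*sqrt(849) and contributes nothing to the residue; only the rational part matters.
The factor j**2 - 7*j/10 - 2 splits as (j - a)(j - a') with a = 7/20 + (1/20)*sqrt(849), a' = 7/20 - (1/20)*sqrt(849). At the order-2 pole a set g(j) = (j - a)^2*(rational part) = [1/3] / (j - a')^2.
Order-2 pole: residue = g'(a); g'(7/20 + (1/20)*sqrt(849)) = -(2000/2162403)*sqrt(849), so the residue is -(2000/2162403)*sqrt(849).
List the singular points by increasing real part (a conjugate pair: the negative imaginary part first).


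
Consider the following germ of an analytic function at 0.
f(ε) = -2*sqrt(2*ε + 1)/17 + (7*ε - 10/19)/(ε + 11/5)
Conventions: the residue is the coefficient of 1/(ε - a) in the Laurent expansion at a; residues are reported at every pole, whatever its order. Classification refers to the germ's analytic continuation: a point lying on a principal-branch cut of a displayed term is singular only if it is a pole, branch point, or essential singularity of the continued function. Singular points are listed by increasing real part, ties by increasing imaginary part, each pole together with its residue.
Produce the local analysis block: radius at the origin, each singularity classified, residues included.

Denominator factor (ε + 11/5): pole of order 1 at -11/5, modulus 11/5.
Branch term (-2/17)*sqrt(1 - ε/(-1/2)): its argument vanishes at ε = -1/2, a square-root branch point, modulus 1/2.
The radius of convergence is the smallest modulus among the singular points: 1/2.
The branch term is analytic at -11/5 and contributes nothing to the residue; only the rational part matters.
At the order-1 pole -11/5 set g(ε) = (ε - (-11/5))*(rational part) = 7*ε - 10/19.
Simple pole: residue = g(a) at a = -11/5, which is -1513/95.
List the singular points by increasing real part (a conjugate pair: the negative imaginary part first).

Radius of convergence at 0: 1/2.
At -11/5: a pole of order 1; residue -1513/95.
At -1/2: an algebraic (square-root) branch point.
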